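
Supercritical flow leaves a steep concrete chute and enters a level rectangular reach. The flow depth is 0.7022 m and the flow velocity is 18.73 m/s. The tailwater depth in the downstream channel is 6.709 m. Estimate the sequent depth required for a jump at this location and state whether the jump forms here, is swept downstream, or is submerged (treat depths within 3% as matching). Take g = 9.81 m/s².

Fr₁ = V₁/√(g·y₁) = 18.73/√(9.81×0.7022) = 7.136.
Sequent-depth ratio: y₂/y₁ = ½[√(1 + 8Fr₁²) − 1] = ½[√408.41 − 1] = 9.605.
y₂ = 9.605 × 0.7022 = 6.744 m.
Tailwater y_tw = 6.709 m: y_tw ≈ y₂, so the jump forms here.

y₂ = 6.744 m; the jump forms here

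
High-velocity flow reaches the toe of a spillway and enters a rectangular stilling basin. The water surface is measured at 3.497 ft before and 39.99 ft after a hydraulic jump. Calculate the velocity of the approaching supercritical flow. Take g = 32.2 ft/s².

For a rectangular channel the momentum equation gives q² = ½·g·y₁·y₂·(y₁ + y₂) = ½×32.2×3.497×39.99×43.49 = 97911.
q = √97911 = 312.9 ft²/s.
V₁ = q/y₁ = 312.9/3.497 = 89.48 ft/s.

V₁ = 89.48 ft/s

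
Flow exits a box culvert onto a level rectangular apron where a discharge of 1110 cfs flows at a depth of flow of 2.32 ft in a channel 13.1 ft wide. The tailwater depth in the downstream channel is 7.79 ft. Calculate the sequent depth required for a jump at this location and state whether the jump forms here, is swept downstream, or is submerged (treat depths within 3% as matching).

y₂ = 12.8 ft; the jump is swept downstream

q = Q/b = 1110/13.1 = 84.7 ft²/s; V₁ = q/y₁ = 36.5 ft/s. Fr₁ = V₁/√(g·y₁) = 4.23.
By Bélanger, y₂/y₁ = ½[√(1 + 8Fr₁²) − 1] = ½[√143.8 − 1] = 5.50.
y₂ = 5.50 × 2.32 = 12.8 ft.
Tailwater y_tw = 7.79 ft: y_tw < y₂, so the jump is swept downstream.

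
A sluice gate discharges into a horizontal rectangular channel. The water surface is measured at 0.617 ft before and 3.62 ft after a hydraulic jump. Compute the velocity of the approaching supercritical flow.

V₁ = 20.0 ft/s

For a rectangular channel the momentum equation gives q² = ½·g·y₁·y₂·(y₁ + y₂) = ½×32.2×0.617×3.62×4.24 = 152.
q = √152 = 12.3 ft²/s.
V₁ = q/y₁ = 12.3/0.617 = 20.0 ft/s.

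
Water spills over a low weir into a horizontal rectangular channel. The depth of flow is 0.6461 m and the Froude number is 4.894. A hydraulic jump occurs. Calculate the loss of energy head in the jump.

ΔE = 4.037 m

Fr₁ = 4.894 (given).
From the momentum equation for a rectangular channel, y₂/y₁ = ½[√(1 + 8Fr₁²) − 1] = ½[√192.61 − 1] = 6.439.
y₂ = 6.439 × 0.6461 = 4.160 m.
Head loss: ΔE = (y₂ − y₁)³/(4y₁y₂) = (4.160 − 0.6461)³/(4×0.6461×4.160) = 43.40/10.75 = 4.037 m.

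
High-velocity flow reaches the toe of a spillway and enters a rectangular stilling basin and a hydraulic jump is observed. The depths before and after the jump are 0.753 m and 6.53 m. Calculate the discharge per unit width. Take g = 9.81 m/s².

For a rectangular channel the momentum equation gives q² = ½·g·y₁·y₂·(y₁ + y₂) = ½×9.81×0.753×6.53×7.28 = 176.
q = √176 = 13.3 m²/s.

q = 13.3 m²/s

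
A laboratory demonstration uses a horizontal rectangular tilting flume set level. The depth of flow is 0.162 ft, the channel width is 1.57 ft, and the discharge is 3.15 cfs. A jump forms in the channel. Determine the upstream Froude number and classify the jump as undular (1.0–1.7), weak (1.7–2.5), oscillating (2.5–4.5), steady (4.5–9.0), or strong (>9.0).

Fr₁ = 5.42; steady jump

q = Q/b = 3.15/1.57 = 2.01 ft²/s; V₁ = q/y₁ = 12.4 ft/s. Fr₁ = V₁/√(g·y₁) = 5.42.
Fr₁ = 5.42 lies in the steady range.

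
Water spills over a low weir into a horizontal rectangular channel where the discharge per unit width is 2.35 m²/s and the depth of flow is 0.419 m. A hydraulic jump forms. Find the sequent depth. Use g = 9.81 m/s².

y₂ = 1.44 m

V₁ = q/y₁ = 2.35/0.419 = 5.61 m/s. Fr₁ = V₁/√(g·y₁) = 5.61/√(9.81×0.419) = 2.77.
Sequent-depth ratio: y₂/y₁ = ½[√(1 + 8Fr₁²) − 1] = ½[√62.22 − 1] = 3.44.
y₂ = 3.44 × 0.419 = 1.44 m.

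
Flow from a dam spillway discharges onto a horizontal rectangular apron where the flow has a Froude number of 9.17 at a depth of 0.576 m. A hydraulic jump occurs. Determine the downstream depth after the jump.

y₂ = 7.19 m

Fr₁ = 9.17 (given).
By Bélanger, y₂/y₁ = ½[√(1 + 8Fr₁²) − 1] = ½[√673.7 − 1] = 12.5.
y₂ = 12.5 × 0.576 = 7.19 m.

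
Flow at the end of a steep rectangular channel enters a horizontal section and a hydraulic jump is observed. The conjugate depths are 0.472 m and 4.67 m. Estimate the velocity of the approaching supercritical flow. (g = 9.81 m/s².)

For a rectangular channel the momentum equation gives q² = ½·g·y₁·y₂·(y₁ + y₂) = ½×9.81×0.472×4.67×5.14 = 55.6.
q = √55.6 = 7.46 m²/s.
V₁ = q/y₁ = 7.46/0.472 = 15.8 m/s.

V₁ = 15.8 m/s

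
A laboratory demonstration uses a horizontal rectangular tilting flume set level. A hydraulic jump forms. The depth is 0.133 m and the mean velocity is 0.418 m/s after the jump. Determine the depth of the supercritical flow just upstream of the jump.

Fr₂ = V₂/√(g·y₂) = 0.418/√(9.81×0.133) = 0.366.
The Bélanger relation is symmetric: y₁/y₂ = ½[√(1 + 8Fr₂²) − 1] = ½[√2.071 − 1] = 0.220.
y₁ = 0.220 × 0.133 = 0.0292 m.

y₁ = 0.0292 m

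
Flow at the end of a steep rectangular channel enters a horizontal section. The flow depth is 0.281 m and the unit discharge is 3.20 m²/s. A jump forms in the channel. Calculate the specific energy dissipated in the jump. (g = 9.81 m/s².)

ΔE = 4.22 m

V₁ = q/y₁ = 3.20/0.281 = 11.4 m/s. Fr₁ = V₁/√(g·y₁) = 11.4/√(9.81×0.281) = 6.86.
Sequent-depth ratio: y₂/y₁ = ½[√(1 + 8Fr₁²) − 1] = ½[√377.4 − 1] = 9.21.
y₂ = 9.21 × 0.281 = 2.59 m.
V₂ = q/y₂ = 3.20/2.59 = 1.24 m/s. E₁ = y₁ + V₁²/2g = 6.89 m; E₂ = y₂ + V₂²/2g = 2.67 m. ΔE = E₁ − E₂ = 4.22 m.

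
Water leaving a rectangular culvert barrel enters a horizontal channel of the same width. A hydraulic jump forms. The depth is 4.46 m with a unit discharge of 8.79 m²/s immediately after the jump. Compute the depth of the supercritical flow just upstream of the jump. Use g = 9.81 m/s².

V₂ = q/y₂ = 8.79/4.46 = 1.97 m/s; Fr₂ = V₂/√(g·y₂) = 0.298.
Applying the sequent-depth relation in reverse, y₁/y₂ = ½[√(1 + 8Fr₂²) − 1] = ½[√1.710 − 1] = 0.154.
y₁ = 0.154 × 4.46 = 0.686 m.

y₁ = 0.686 m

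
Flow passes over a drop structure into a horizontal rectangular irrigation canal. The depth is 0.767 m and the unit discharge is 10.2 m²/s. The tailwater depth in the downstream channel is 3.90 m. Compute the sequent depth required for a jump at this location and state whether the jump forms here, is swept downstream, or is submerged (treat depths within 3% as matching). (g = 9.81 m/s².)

V₁ = q/y₁ = 10.2/0.767 = 13.3 m/s. Fr₁ = V₁/√(g·y₁) = 13.3/√(9.81×0.767) = 4.85.
Conjugate-depth relation: y₂/y₁ = ½[√(1 + 8Fr₁²) − 1] = ½[√189.0 − 1] = 6.37.
y₂ = 6.37 × 0.767 = 4.89 m.
Tailwater y_tw = 3.90 m: y_tw < y₂, so the jump is swept downstream.

y₂ = 4.89 m; the jump is swept downstream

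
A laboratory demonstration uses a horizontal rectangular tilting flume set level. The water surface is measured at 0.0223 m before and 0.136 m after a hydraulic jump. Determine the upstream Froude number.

Fr₁ = 4.65

For a rectangular channel the momentum equation gives q² = ½·g·y₁·y₂·(y₁ + y₂) = ½×9.81×0.0223×0.136×0.158 = 0.00235.
q = √0.00235 = 0.0485 m²/s.
V₁ = q/y₁ = 2.18 m/s; Fr₁ = V₁/√(g·y₁) = 4.65.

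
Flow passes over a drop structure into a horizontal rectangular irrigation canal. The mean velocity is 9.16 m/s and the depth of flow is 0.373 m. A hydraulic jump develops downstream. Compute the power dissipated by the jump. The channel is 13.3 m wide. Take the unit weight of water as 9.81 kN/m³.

P = 979 kW

Fr₁ = V₁/√(g·y₁) = 9.16/√(9.81×0.373) = 4.79.
Sequent-depth ratio: y₂/y₁ = ½[√(1 + 8Fr₁²) − 1] = ½[√184.4 − 1] = 6.29.
y₂ = 6.29 × 0.373 = 2.35 m.
q = V₁·y₁ = 9.16 × 0.373 = 3.42 m²/s. V₂ = q/y₂ = 3.42/2.35 = 1.46 m/s. E₁ = y₁ + V₁²/2g = 4.65 m; E₂ = y₂ + V₂²/2g = 2.45 m. ΔE = E₁ − E₂ = 2.20 m.
Q = q·b = 3.42 × 13.3 = 45.4 m³/s. P = γ·Q·ΔE = 9.81 × 45.4 × 2.20 = 979 kW.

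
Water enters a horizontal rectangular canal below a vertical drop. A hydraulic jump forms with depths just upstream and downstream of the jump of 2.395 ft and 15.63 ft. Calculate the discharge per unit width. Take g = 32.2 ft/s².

For a rectangular channel the momentum equation gives q² = ½·g·y₁·y₂·(y₁ + y₂) = ½×32.2×2.395×15.63×18.03 = 10863.
q = √10863 = 104.2 ft²/s.

q = 104.2 ft²/s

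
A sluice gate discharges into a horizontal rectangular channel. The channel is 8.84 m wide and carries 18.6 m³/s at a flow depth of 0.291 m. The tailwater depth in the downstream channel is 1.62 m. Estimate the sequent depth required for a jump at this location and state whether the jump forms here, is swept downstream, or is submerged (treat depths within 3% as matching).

y₂ = 1.62 m; the jump forms here

q = Q/b = 18.6/8.84 = 2.10 m²/s; V₁ = q/y₁ = 7.23 m/s. Fr₁ = V₁/√(g·y₁) = 4.28.
From the momentum equation for a rectangular channel, y₂/y₁ = ½[√(1 + 8Fr₁²) − 1] = ½[√147.5 − 1] = 5.57.
y₂ = 5.57 × 0.291 = 1.62 m.
Tailwater y_tw = 1.62 m: y_tw ≈ y₂, so the jump forms here.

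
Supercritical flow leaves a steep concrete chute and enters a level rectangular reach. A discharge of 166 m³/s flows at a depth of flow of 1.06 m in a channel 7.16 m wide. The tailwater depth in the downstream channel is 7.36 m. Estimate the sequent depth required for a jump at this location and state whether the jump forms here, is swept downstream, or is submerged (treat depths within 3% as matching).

y₂ = 9.65 m; the jump is swept downstream

q = Q/b = 166/7.16 = 23.2 m²/s; V₁ = q/y₁ = 21.9 m/s. Fr₁ = V₁/√(g·y₁) = 6.78.
From the momentum equation for a rectangular channel, y₂/y₁ = ½[√(1 + 8Fr₁²) − 1] = ½[√369.0 − 1] = 9.11.
y₂ = 9.11 × 1.06 = 9.65 m.
Tailwater y_tw = 7.36 m: y_tw < y₂, so the jump is swept downstream.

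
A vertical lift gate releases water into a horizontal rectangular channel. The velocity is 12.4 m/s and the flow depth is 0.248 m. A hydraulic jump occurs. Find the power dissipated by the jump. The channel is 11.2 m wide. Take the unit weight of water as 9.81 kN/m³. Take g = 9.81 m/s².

P = 1808 kW

Fr₁ = V₁/√(g·y₁) = 12.4/√(9.81×0.248) = 7.95.
By Bélanger, y₂/y₁ = ½[√(1 + 8Fr₁²) − 1] = ½[√506.6 − 1] = 10.8.
y₂ = 10.8 × 0.248 = 2.67 m.
q = V₁·y₁ = 12.4 × 0.248 = 3.08 m²/s. V₂ = q/y₂ = 3.08/2.67 = 1.15 m/s. E₁ = y₁ + V₁²/2g = 8.08 m; E₂ = y₂ + V₂²/2g = 2.73 m. ΔE = E₁ − E₂ = 5.35 m.
Q = q·b = 3.08 × 11.2 = 34.4 m³/s. P = γ·Q·ΔE = 9.81 × 34.4 × 5.35 = 1808 kW.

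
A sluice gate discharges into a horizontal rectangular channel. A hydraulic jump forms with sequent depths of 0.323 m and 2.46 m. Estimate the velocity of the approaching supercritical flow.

For a rectangular channel the momentum equation gives q² = ½·g·y₁·y₂·(y₁ + y₂) = ½×9.81×0.323×2.46×2.78 = 10.8.
q = √10.8 = 3.29 m²/s.
V₁ = q/y₁ = 3.29/0.323 = 10.2 m/s.

V₁ = 10.2 m/s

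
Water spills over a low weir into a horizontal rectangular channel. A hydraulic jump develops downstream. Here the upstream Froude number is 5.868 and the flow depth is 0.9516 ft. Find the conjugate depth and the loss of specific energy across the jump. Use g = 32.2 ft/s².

Fr₁ = 5.868 (given).
By Bélanger, y₂/y₁ = ½[√(1 + 8Fr₁²) − 1] = ½[√276.47 − 1] = 7.814.
y₂ = 7.814 × 0.9516 = 7.435 ft.
Head loss: ΔE = (y₂ − y₁)³/(4y₁y₂) = (7.435 − 0.9516)³/(4×0.9516×7.435) = 272.6/28.30 = 9.631 ft.

y₂ = 7.435 ft; ΔE = 9.631 ft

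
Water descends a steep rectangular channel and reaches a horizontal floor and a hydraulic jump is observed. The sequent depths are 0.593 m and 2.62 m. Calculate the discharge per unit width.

For a rectangular channel the momentum equation gives q² = ½·g·y₁·y₂·(y₁ + y₂) = ½×9.81×0.593×2.62×3.21 = 24.5.
q = √24.5 = 4.95 m²/s.

q = 4.95 m²/s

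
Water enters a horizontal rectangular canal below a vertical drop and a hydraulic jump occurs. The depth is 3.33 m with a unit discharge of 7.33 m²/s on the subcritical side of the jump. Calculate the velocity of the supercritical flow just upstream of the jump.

V₁ = 9.20 m/s

V₂ = q/y₂ = 7.33/3.33 = 2.20 m/s; Fr₂ = V₂/√(g·y₂) = 0.385.
Since the conjugate-depth ratio holds either way, y₁/y₂ = ½[√(1 + 8Fr₂²) − 1] = ½[√2.187 − 1] = 0.239.
y₁ = 0.239 × 3.33 = 0.797 m.
V₁ = q/y₁ = 7.33/0.797 = 9.20 m/s.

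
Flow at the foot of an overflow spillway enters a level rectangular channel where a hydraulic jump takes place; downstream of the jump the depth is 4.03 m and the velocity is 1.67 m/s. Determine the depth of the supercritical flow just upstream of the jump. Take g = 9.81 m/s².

y₁ = 0.505 m

Fr₂ = V₂/√(g·y₂) = 1.67/√(9.81×4.03) = 0.266.
The Bélanger relation is symmetric: y₁/y₂ = ½[√(1 + 8Fr₂²) − 1] = ½[√1.564 − 1] = 0.125.
y₁ = 0.125 × 4.03 = 0.505 m.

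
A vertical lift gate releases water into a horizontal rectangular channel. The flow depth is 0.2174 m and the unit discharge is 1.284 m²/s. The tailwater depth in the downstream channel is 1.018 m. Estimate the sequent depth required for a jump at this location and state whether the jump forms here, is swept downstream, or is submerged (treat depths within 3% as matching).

y₂ = 1.139 m; the jump is swept downstream

V₁ = q/y₁ = 1.284/0.2174 = 5.906 m/s. Fr₁ = V₁/√(g·y₁) = 5.906/√(9.81×0.2174) = 4.044.
Bélanger equation: y₂/y₁ = ½[√(1 + 8Fr₁²) − 1] = ½[√131.85 − 1] = 5.241.
y₂ = 5.241 × 0.2174 = 1.139 m.
Tailwater y_tw = 1.018 m: y_tw < y₂, so the jump is swept downstream.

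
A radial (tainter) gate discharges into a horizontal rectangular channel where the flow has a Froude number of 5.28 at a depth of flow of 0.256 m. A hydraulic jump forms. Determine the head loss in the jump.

Fr₁ = 5.28 (given).
Conjugate-depth relation: y₂/y₁ = ½[√(1 + 8Fr₁²) − 1] = ½[√224.0 − 1] = 6.98.
y₂ = 6.98 × 0.256 = 1.79 m.
V₁ = Fr₁·√(g·y₁) = 5.28×√(9.81×0.256) = 8.37 m/s; q = V₁·y₁ = 2.14 m²/s. V₂ = q/y₂ = 2.14/1.79 = 1.20 m/s. E₁ = y₁ + V₁²/2g = 3.82 m; E₂ = y₂ + V₂²/2g = 1.86 m. ΔE = E₁ − E₂ = 1.96 m.

ΔE = 1.96 m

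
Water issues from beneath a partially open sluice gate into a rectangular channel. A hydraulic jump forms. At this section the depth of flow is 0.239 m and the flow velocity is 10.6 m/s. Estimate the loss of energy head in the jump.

ΔE = 3.68 m

Fr₁ = V₁/√(g·y₁) = 10.6/√(9.81×0.239) = 6.92.
By Bélanger, y₂/y₁ = ½[√(1 + 8Fr₁²) − 1] = ½[√384.4 − 1] = 9.30.
y₂ = 9.30 × 0.239 = 2.22 m.
q = V₁·y₁ = 10.6 × 0.239 = 2.53 m²/s. V₂ = q/y₂ = 2.53/2.22 = 1.14 m/s. E₁ = y₁ + V₁²/2g = 5.97 m; E₂ = y₂ + V₂²/2g = 2.29 m. ΔE = E₁ − E₂ = 3.68 m.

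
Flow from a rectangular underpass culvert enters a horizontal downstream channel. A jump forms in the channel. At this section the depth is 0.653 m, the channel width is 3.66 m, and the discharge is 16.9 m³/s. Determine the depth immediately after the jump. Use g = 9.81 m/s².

y₂ = 2.27 m

q = Q/b = 16.9/3.66 = 4.62 m²/s; V₁ = q/y₁ = 7.07 m/s. Fr₁ = V₁/√(g·y₁) = 2.79.
By Bélanger, y₂/y₁ = ½[√(1 + 8Fr₁²) − 1] = ½[√63.44 − 1] = 3.48.
y₂ = 3.48 × 0.653 = 2.27 m.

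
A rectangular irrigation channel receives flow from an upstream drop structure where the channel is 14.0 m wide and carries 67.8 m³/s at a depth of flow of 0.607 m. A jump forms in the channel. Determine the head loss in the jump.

q = Q/b = 67.8/14.0 = 4.84 m²/s; V₁ = q/y₁ = 7.98 m/s. Fr₁ = V₁/√(g·y₁) = 3.27.
Bélanger equation: y₂/y₁ = ½[√(1 + 8Fr₁²) − 1] = ½[√86.52 − 1] = 4.15.
y₂ = 4.15 × 0.607 = 2.52 m.
Head loss: ΔE = (y₂ − y₁)³/(4y₁y₂) = (2.52 − 0.607)³/(4×0.607×2.52) = 7.00/6.12 = 1.14 m.

ΔE = 1.14 m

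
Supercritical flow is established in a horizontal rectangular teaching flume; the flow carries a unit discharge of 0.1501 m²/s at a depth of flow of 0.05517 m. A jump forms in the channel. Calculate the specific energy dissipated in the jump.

ΔE = 0.1535 m

V₁ = q/y₁ = 0.1501/0.05517 = 2.721 m/s. Fr₁ = V₁/√(g·y₁) = 2.721/√(9.81×0.05517) = 3.698.
Bélanger equation: y₂/y₁ = ½[√(1 + 8Fr₁²) − 1] = ½[√110.41 − 1] = 4.754.
y₂ = 4.754 × 0.05517 = 0.2623 m.
Head loss: ΔE = (y₂ − y₁)³/(4y₁y₂) = (0.2623 − 0.05517)³/(4×0.05517×0.2623) = 0.008883/0.05788 = 0.1535 m.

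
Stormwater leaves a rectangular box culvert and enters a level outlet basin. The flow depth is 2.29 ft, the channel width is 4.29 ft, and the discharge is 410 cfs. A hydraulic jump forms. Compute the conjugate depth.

y₂ = 14.6 ft

q = Q/b = 410/4.29 = 95.6 ft²/s; V₁ = q/y₁ = 41.7 ft/s. Fr₁ = V₁/√(g·y₁) = 4.86.
By Bélanger, y₂/y₁ = ½[√(1 + 8Fr₁²) − 1] = ½[√190.0 − 1] = 6.39.
y₂ = 6.39 × 2.29 = 14.6 ft.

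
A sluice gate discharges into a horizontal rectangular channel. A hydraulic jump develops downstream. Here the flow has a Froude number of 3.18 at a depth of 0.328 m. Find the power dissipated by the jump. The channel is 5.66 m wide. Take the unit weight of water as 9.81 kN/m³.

P = 58.6 kW

Fr₁ = 3.18 (given).
By Bélanger, y₂/y₁ = ½[√(1 + 8Fr₁²) − 1] = ½[√81.90 − 1] = 4.02.
y₂ = 4.02 × 0.328 = 1.32 m.
Head loss: ΔE = (y₂ − y₁)³/(4y₁y₂) = (1.32 − 0.328)³/(4×0.328×1.32) = 0.977/1.73 = 0.564 m.
V₁ = Fr₁·√(g·y₁) = 3.18×√(9.81×0.328) = 5.70 m/s; q = V₁·y₁ = 1.87 m²/s. Q = q·b = 1.87 × 5.66 = 10.6 m³/s. P = γ·Q·ΔE = 9.81 × 10.6 × 0.564 = 58.6 kW.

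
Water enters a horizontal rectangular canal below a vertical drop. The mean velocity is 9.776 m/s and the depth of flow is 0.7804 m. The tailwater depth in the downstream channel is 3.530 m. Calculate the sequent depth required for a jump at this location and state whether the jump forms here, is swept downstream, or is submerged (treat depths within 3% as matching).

Fr₁ = V₁/√(g·y₁) = 9.776/√(9.81×0.7804) = 3.533.
Conjugate-depth relation: y₂/y₁ = ½[√(1 + 8Fr₁²) − 1] = ½[√100.87 − 1] = 4.522.
y₂ = 4.522 × 0.7804 = 3.529 m.
Tailwater y_tw = 3.530 m: y_tw ≈ y₂, so the jump forms here.

y₂ = 3.529 m; the jump forms here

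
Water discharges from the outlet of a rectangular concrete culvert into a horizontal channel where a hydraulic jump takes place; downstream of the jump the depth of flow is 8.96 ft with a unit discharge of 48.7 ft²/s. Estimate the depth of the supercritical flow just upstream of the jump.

y₁ = 1.56 ft

V₂ = q/y₂ = 48.7/8.96 = 5.44 ft/s; Fr₂ = V₂/√(g·y₂) = 0.320.
From the momentum equation (using Fr₂), y₁/y₂ = ½[√(1 + 8Fr₂²) − 1] = ½[√1.819 − 1] = 0.174.
y₁ = 0.174 × 8.96 = 1.56 ft.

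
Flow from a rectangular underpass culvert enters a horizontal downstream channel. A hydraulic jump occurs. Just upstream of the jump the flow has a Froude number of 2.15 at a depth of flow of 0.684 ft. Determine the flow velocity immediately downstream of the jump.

V₂ = 3.91 ft/s

Fr₁ = 2.15 (given).
Conjugate-depth relation: y₂/y₁ = ½[√(1 + 8Fr₁²) − 1] = ½[√37.98 − 1] = 2.58.
y₂ = 2.58 × 0.684 = 1.77 ft.
V₁ = Fr₁·√(g·y₁) = 2.15×√(32.2×0.684) = 10.1 ft/s; q = V₁·y₁ = 6.90 ft²/s.
V₂ = q/y₂ = 6.90/1.77 = 3.91 ft/s.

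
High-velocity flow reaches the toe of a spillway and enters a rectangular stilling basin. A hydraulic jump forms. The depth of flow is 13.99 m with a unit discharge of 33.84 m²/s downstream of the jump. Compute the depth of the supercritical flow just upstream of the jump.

V₂ = q/y₂ = 33.84/13.99 = 2.419 m/s; Fr₂ = V₂/√(g·y₂) = 0.2065.
The Bélanger relation is symmetric: y₁/y₂ = ½[√(1 + 8Fr₂²) − 1] = ½[√1.3411 − 1] = 0.07902.
y₁ = 0.07902 × 13.99 = 1.105 m.

y₁ = 1.105 m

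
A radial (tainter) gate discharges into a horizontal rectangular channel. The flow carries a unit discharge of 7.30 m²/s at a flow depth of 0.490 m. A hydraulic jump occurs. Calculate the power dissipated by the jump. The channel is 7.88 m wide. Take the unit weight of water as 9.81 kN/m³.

V₁ = q/y₁ = 7.30/0.490 = 14.9 m/s. Fr₁ = V₁/√(g·y₁) = 14.9/√(9.81×0.490) = 6.80.
Conjugate-depth relation: y₂/y₁ = ½[√(1 + 8Fr₁²) − 1] = ½[√370.4 − 1] = 9.12.
y₂ = 9.12 × 0.490 = 4.47 m.
V₂ = q/y₂ = 7.30/4.47 = 1.63 m/s. E₁ = y₁ + V₁²/2g = 11.8 m; E₂ = y₂ + V₂²/2g = 4.61 m. ΔE = E₁ − E₂ = 7.20 m.
Q = q·b = 7.30 × 7.88 = 57.5 m³/s. P = γ·Q·ΔE = 9.81 × 57.5 × 7.20 = 4061 kW.

P = 4061 kW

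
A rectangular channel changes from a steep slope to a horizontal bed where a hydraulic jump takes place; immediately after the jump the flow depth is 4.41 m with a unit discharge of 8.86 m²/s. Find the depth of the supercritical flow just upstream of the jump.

y₁ = 0.709 m

V₂ = q/y₂ = 8.86/4.41 = 2.01 m/s; Fr₂ = V₂/√(g·y₂) = 0.305.
Applying the sequent-depth relation in reverse, y₁/y₂ = ½[√(1 + 8Fr₂²) − 1] = ½[√1.746 − 1] = 0.161.
y₁ = 0.161 × 4.41 = 0.709 m.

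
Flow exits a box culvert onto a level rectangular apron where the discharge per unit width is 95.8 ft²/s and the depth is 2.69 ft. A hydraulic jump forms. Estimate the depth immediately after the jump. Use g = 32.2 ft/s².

y₂ = 13.3 ft

V₁ = q/y₁ = 95.8/2.69 = 35.6 ft/s. Fr₁ = V₁/√(g·y₁) = 35.6/√(32.2×2.69) = 3.83.
From the momentum equation for a rectangular channel, y₂/y₁ = ½[√(1 + 8Fr₁²) − 1] = ½[√118.1 − 1] = 4.93.
y₂ = 4.93 × 2.69 = 13.3 ft.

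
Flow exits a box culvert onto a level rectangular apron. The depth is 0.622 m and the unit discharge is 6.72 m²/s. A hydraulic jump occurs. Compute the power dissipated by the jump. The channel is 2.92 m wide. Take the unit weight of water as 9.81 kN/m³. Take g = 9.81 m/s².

V₁ = q/y₁ = 6.72/0.622 = 10.8 m/s. Fr₁ = V₁/√(g·y₁) = 10.8/√(9.81×0.622) = 4.37.
From the momentum equation for a rectangular channel, y₂/y₁ = ½[√(1 + 8Fr₁²) − 1] = ½[√154.0 − 1] = 5.71.
y₂ = 5.71 × 0.622 = 3.55 m.
V₂ = q/y₂ = 6.72/3.55 = 1.89 m/s. E₁ = y₁ + V₁²/2g = 6.57 m; E₂ = y₂ + V₂²/2g = 3.73 m. ΔE = E₁ − E₂ = 2.84 m.
Q = q·b = 6.72 × 2.92 = 19.6 m³/s. P = γ·Q·ΔE = 9.81 × 19.6 × 2.84 = 547 kW.

P = 547 kW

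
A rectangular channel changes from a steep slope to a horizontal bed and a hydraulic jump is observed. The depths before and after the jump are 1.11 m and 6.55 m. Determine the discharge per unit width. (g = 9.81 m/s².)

For a rectangular channel the momentum equation gives q² = ½·g·y₁·y₂·(y₁ + y₂) = ½×9.81×1.11×6.55×7.66 = 273.
q = √273 = 16.5 m²/s.

q = 16.5 m²/s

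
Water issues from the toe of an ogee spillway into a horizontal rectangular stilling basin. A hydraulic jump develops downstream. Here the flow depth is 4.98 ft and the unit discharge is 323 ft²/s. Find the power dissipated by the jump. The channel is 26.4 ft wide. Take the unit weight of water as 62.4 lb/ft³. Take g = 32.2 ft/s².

P = 34059 hp

V₁ = q/y₁ = 323/4.98 = 64.9 ft/s. Fr₁ = V₁/√(g·y₁) = 64.9/√(32.2×4.98) = 5.12.
Conjugate-depth relation: y₂/y₁ = ½[√(1 + 8Fr₁²) − 1] = ½[√210.9 − 1] = 6.76.
y₂ = 6.76 × 4.98 = 33.7 ft.
V₂ = q/y₂ = 323/33.7 = 9.59 ft/s. E₁ = y₁ + V₁²/2g = 70.3 ft; E₂ = y₂ + V₂²/2g = 35.1 ft. ΔE = E₁ − E₂ = 35.2 ft.
Q = q·b = 323 × 26.4 = 8527 cfs. P = γ·Q·ΔE/550 = 62.4 × 8527 × 35.2 / 550 = 34059 hp.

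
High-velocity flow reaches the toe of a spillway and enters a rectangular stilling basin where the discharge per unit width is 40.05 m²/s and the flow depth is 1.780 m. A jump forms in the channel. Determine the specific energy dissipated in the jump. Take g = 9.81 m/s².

V₁ = q/y₁ = 40.05/1.780 = 22.50 m/s. Fr₁ = V₁/√(g·y₁) = 22.50/√(9.81×1.780) = 5.384.
From the momentum equation for a rectangular channel, y₂/y₁ = ½[√(1 + 8Fr₁²) − 1] = ½[√232.93 − 1] = 7.131.
y₂ = 7.131 × 1.780 = 12.69 m.
Head loss: ΔE = (y₂ − y₁)³/(4y₁y₂) = (12.69 − 1.780)³/(4×1.780×12.69) = 1300/90.38 = 14.38 m.

ΔE = 14.38 m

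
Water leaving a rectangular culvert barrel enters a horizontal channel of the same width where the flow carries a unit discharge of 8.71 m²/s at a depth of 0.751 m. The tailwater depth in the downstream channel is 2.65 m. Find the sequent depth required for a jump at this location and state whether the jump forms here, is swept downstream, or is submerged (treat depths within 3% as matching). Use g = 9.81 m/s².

V₁ = q/y₁ = 8.71/0.751 = 11.6 m/s. Fr₁ = V₁/√(g·y₁) = 11.6/√(9.81×0.751) = 4.27.
From the momentum equation for a rectangular channel, y₂/y₁ = ½[√(1 + 8Fr₁²) − 1] = ½[√147.1 − 1] = 5.56.
y₂ = 5.56 × 0.751 = 4.18 m.
Tailwater y_tw = 2.65 m: y_tw < y₂, so the jump is swept downstream.

y₂ = 4.18 m; the jump is swept downstream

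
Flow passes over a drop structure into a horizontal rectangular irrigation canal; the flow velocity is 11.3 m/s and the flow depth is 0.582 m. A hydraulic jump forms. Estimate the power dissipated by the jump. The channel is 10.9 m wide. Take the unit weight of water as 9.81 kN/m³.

P = 2327 kW

Fr₁ = V₁/√(g·y₁) = 11.3/√(9.81×0.582) = 4.73.
Sequent-depth ratio: y₂/y₁ = ½[√(1 + 8Fr₁²) − 1] = ½[√179.9 − 1] = 6.21.
y₂ = 6.21 × 0.582 = 3.61 m.
Head loss: ΔE = (y₂ − y₁)³/(4y₁y₂) = (3.61 − 0.582)³/(4×0.582×3.61) = 27.8/8.41 = 3.31 m.
q = V₁·y₁ = 11.3 × 0.582 = 6.58 m²/s. Q = q·b = 6.58 × 10.9 = 71.7 m³/s. P = γ·Q·ΔE = 9.81 × 71.7 × 3.31 = 2327 kW.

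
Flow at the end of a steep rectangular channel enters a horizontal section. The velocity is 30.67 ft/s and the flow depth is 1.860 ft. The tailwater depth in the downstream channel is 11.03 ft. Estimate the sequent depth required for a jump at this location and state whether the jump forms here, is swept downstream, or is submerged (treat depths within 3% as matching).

Fr₁ = V₁/√(g·y₁) = 30.67/√(32.2×1.860) = 3.963.
Conjugate-depth relation: y₂/y₁ = ½[√(1 + 8Fr₁²) − 1] = ½[√126.65 − 1] = 5.127.
y₂ = 5.127 × 1.860 = 9.536 ft.
Tailwater y_tw = 11.03 ft: y_tw > y₂, so the jump is submerged.

y₂ = 9.536 ft; the jump is submerged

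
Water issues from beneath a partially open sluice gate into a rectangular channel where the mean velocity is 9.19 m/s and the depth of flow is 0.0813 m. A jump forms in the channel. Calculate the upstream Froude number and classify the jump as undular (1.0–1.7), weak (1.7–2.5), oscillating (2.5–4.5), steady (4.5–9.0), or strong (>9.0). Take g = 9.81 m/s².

Fr₁ = V₁/√(g·y₁) = 9.19/√(9.81×0.0813) = 10.3.
Fr₁ = 10.3 lies in the strong range.

Fr₁ = 10.3; strong jump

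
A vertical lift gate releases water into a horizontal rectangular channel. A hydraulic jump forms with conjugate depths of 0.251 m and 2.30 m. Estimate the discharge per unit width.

q = 2.69 m²/s

For a rectangular channel the momentum equation gives q² = ½·g·y₁·y₂·(y₁ + y₂) = ½×9.81×0.251×2.30×2.55 = 7.22.
q = √7.22 = 2.69 m²/s.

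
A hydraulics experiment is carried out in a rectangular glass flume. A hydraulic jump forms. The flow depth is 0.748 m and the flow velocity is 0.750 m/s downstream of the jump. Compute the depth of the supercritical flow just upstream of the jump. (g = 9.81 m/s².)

y₁ = 0.101 m

Fr₂ = V₂/√(g·y₂) = 0.750/√(9.81×0.748) = 0.277.
From the momentum equation (using Fr₂), y₁/y₂ = ½[√(1 + 8Fr₂²) − 1] = ½[√1.613 − 1] = 0.135.
y₁ = 0.135 × 0.748 = 0.101 m.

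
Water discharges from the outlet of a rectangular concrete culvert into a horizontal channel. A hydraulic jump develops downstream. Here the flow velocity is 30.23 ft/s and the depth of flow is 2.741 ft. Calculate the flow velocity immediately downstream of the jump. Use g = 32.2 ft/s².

Fr₁ = V₁/√(g·y₁) = 30.23/√(32.2×2.741) = 3.218.
Sequent-depth ratio: y₂/y₁ = ½[√(1 + 8Fr₁²) − 1] = ½[√83.833 − 1] = 4.078.
y₂ = 4.078 × 2.741 = 11.18 ft.
q = V₁·y₁ = 30.23 × 2.741 = 82.86 ft²/s.
V₂ = q/y₂ = 82.86/11.18 = 7.413 ft/s.

V₂ = 7.413 ft/s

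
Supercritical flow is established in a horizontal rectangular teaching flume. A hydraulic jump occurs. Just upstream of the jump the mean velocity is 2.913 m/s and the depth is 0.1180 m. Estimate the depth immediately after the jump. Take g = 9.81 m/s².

y₂ = 0.3967 m

Fr₁ = V₁/√(g·y₁) = 2.913/√(9.81×0.1180) = 2.707.
Sequent-depth ratio: y₂/y₁ = ½[√(1 + 8Fr₁²) − 1] = ½[√59.644 − 1] = 3.361.
y₂ = 3.361 × 0.1180 = 0.3967 m.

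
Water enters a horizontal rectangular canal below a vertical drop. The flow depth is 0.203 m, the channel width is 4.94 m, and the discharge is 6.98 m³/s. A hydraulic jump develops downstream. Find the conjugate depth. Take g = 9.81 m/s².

y₂ = 1.32 m

q = Q/b = 6.98/4.94 = 1.41 m²/s; V₁ = q/y₁ = 6.96 m/s. Fr₁ = V₁/√(g·y₁) = 4.93.
From the momentum equation for a rectangular channel, y₂/y₁ = ½[√(1 + 8Fr₁²) − 1] = ½[√195.6 − 1] = 6.49.
y₂ = 6.49 × 0.203 = 1.32 m.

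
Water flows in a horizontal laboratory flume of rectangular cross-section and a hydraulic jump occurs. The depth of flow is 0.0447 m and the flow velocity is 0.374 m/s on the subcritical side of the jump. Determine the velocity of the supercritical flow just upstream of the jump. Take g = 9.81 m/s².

V₁ = 0.846 m/s

Fr₂ = V₂/√(g·y₂) = 0.374/√(9.81×0.0447) = 0.565.
Applying the sequent-depth relation in reverse, y₁/y₂ = ½[√(1 + 8Fr₂²) − 1] = ½[√3.552 − 1] = 0.442.
y₁ = 0.442 × 0.0447 = 0.0198 m.
V₁ = q/y₁ = 0.0167/0.0198 = 0.846 m/s.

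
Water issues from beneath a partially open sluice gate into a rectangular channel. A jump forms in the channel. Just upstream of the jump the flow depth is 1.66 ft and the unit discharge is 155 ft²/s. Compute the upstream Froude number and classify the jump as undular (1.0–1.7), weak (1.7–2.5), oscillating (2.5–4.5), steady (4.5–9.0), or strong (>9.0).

Fr₁ = 12.8; strong jump

V₁ = q/y₁ = 155/1.66 = 93.4 ft/s. Fr₁ = V₁/√(g·y₁) = 93.4/√(32.2×1.66) = 12.8.
Fr₁ = 12.8 lies in the strong range.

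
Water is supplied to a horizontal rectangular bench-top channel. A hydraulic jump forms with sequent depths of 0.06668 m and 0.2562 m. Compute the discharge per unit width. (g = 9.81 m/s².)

q = 0.1645 m²/s

For a rectangular channel the momentum equation gives q² = ½·g·y₁·y₂·(y₁ + y₂) = ½×9.81×0.06668×0.2562×0.3229 = 0.02706.
q = √0.02706 = 0.1645 m²/s.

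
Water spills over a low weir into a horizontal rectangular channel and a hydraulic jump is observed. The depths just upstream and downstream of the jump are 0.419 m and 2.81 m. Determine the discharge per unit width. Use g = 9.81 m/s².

q = 4.32 m²/s

For a rectangular channel the momentum equation gives q² = ½·g·y₁·y₂·(y₁ + y₂) = ½×9.81×0.419×2.81×3.23 = 18.6.
q = √18.6 = 4.32 m²/s.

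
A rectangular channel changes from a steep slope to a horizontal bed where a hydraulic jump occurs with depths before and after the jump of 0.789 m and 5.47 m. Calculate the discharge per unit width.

q = 11.5 m²/s

For a rectangular channel the momentum equation gives q² = ½·g·y₁·y₂·(y₁ + y₂) = ½×9.81×0.789×5.47×6.26 = 132.
q = √132 = 11.5 m²/s.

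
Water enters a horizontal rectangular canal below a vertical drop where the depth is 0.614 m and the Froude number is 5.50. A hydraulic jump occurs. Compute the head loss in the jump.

ΔE = 5.25 m

Fr₁ = 5.50 (given).
By Bélanger, y₂/y₁ = ½[√(1 + 8Fr₁²) − 1] = ½[√243.0 − 1] = 7.29.
y₂ = 7.29 × 0.614 = 4.48 m.
V₁ = Fr₁·√(g·y₁) = 5.50×√(9.81×0.614) = 13.5 m/s; q = V₁·y₁ = 8.29 m²/s. V₂ = q/y₂ = 8.29/4.48 = 1.85 m/s. E₁ = y₁ + V₁²/2g = 9.90 m; E₂ = y₂ + V₂²/2g = 4.65 m. ΔE = E₁ − E₂ = 5.25 m.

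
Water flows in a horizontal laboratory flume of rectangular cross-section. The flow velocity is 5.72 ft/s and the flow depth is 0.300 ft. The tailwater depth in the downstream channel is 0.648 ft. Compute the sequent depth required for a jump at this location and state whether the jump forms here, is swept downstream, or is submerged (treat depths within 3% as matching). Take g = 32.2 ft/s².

y₂ = 0.645 ft; the jump forms here

Fr₁ = V₁/√(g·y₁) = 5.72/√(32.2×0.300) = 1.84.
Sequent-depth ratio: y₂/y₁ = ½[√(1 + 8Fr₁²) − 1] = ½[√28.10 − 1] = 2.15.
y₂ = 2.15 × 0.300 = 0.645 ft.
Tailwater y_tw = 0.648 ft: y_tw ≈ y₂, so the jump forms here.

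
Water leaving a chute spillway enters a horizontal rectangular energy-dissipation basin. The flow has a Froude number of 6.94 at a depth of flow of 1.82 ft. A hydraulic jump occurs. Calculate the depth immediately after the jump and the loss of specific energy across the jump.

Fr₁ = 6.94 (given).
Conjugate-depth relation: y₂/y₁ = ½[√(1 + 8Fr₁²) − 1] = ½[√386.3 − 1] = 9.33.
y₂ = 9.33 × 1.82 = 17.0 ft.
V₁ = Fr₁·√(g·y₁) = 6.94×√(32.2×1.82) = 53.1 ft/s; q = V₁·y₁ = 96.7 ft²/s. V₂ = q/y₂ = 96.7/17.0 = 5.70 ft/s. E₁ = y₁ + V₁²/2g = 45.6 ft; E₂ = y₂ + V₂²/2g = 17.5 ft. ΔE = E₁ − E₂ = 28.2 ft.

y₂ = 17.0 ft; ΔE = 28.2 ft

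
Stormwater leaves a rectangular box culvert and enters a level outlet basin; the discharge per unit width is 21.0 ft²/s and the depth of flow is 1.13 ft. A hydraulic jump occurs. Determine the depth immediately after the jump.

V₁ = q/y₁ = 21.0/1.13 = 18.6 ft/s. Fr₁ = V₁/√(g·y₁) = 18.6/√(32.2×1.13) = 3.08.
Bélanger equation: y₂/y₁ = ½[√(1 + 8Fr₁²) − 1] = ½[√76.93 − 1] = 3.89.
y₂ = 3.89 × 1.13 = 4.39 ft.

y₂ = 4.39 ft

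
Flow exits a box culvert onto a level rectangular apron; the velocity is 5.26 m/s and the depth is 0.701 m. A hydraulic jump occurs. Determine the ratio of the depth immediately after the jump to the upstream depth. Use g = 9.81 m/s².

y₂/y₁ = 2.38

Fr₁ = V₁/√(g·y₁) = 5.26/√(9.81×0.701) = 2.01.
Sequent-depth ratio: y₂/y₁ = ½[√(1 + 8Fr₁²) − 1] = ½[√33.19 − 1] = 2.38.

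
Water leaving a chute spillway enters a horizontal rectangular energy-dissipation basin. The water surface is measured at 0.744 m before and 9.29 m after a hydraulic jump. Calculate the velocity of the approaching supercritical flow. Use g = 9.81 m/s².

V₁ = 24.8 m/s

For a rectangular channel the momentum equation gives q² = ½·g·y₁·y₂·(y₁ + y₂) = ½×9.81×0.744×9.29×10.0 = 340.
q = √340 = 18.4 m²/s.
V₁ = q/y₁ = 18.4/0.744 = 24.8 m/s.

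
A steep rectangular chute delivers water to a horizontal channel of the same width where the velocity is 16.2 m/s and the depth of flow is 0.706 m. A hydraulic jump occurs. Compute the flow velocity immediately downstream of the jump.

Fr₁ = V₁/√(g·y₁) = 16.2/√(9.81×0.706) = 6.16.
Sequent-depth ratio: y₂/y₁ = ½[√(1 + 8Fr₁²) − 1] = ½[√304.1 − 1] = 8.22.
y₂ = 8.22 × 0.706 = 5.80 m.
q = V₁·y₁ = 16.2 × 0.706 = 11.4 m²/s.
V₂ = q/y₂ = 11.4/5.80 = 1.97 m/s.

V₂ = 1.97 m/s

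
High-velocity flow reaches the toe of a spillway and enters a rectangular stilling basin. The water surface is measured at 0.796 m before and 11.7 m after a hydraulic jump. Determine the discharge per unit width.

For a rectangular channel the momentum equation gives q² = ½·g·y₁·y₂·(y₁ + y₂) = ½×9.81×0.796×11.7×12.5 = 571.
q = √571 = 23.9 m²/s.

q = 23.9 m²/s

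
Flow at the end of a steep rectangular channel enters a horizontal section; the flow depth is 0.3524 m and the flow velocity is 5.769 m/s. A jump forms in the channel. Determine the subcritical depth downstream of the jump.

Fr₁ = V₁/√(g·y₁) = 5.769/√(9.81×0.3524) = 3.103.
By Bélanger, y₂/y₁ = ½[√(1 + 8Fr₁²) − 1] = ½[√78.017 − 1] = 3.916.
y₂ = 3.916 × 0.3524 = 1.380 m.

y₂ = 1.380 m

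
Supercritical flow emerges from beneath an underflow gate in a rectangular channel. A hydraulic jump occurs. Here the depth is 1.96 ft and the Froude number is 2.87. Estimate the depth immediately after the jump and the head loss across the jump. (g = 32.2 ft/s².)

y₂ = 7.04 ft; ΔE = 2.37 ft

Fr₁ = 2.87 (given).
Sequent-depth ratio: y₂/y₁ = ½[√(1 + 8Fr₁²) − 1] = ½[√66.90 − 1] = 3.59.
y₂ = 3.59 × 1.96 = 7.04 ft.
V₁ = Fr₁·√(g·y₁) = 2.87×√(32.2×1.96) = 22.8 ft/s; q = V₁·y₁ = 44.7 ft²/s. V₂ = q/y₂ = 44.7/7.04 = 6.35 ft/s. E₁ = y₁ + V₁²/2g = 10.0 ft; E₂ = y₂ + V₂²/2g = 7.66 ft. ΔE = E₁ − E₂ = 2.37 ft.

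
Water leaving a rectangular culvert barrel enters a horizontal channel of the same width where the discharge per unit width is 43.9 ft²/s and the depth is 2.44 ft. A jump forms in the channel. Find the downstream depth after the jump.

V₁ = q/y₁ = 43.9/2.44 = 18.0 ft/s. Fr₁ = V₁/√(g·y₁) = 18.0/√(32.2×2.44) = 2.03.
Bélanger equation: y₂/y₁ = ½[√(1 + 8Fr₁²) − 1] = ½[√33.96 − 1] = 2.41.
y₂ = 2.41 × 2.44 = 5.89 ft.

y₂ = 5.89 ft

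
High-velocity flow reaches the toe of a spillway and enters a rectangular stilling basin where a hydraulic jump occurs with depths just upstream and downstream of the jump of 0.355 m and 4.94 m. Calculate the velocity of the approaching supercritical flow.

V₁ = 19.0 m/s

For a rectangular channel the momentum equation gives q² = ½·g·y₁·y₂·(y₁ + y₂) = ½×9.81×0.355×4.94×5.29 = 45.5.
q = √45.5 = 6.75 m²/s.
V₁ = q/y₁ = 6.75/0.355 = 19.0 m/s.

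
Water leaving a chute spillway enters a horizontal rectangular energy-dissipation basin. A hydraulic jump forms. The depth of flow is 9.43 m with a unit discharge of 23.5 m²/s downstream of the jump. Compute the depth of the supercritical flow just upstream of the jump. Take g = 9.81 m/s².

y₁ = 1.13 m

V₂ = q/y₂ = 23.5/9.43 = 2.49 m/s; Fr₂ = V₂/√(g·y₂) = 0.259.
The Bélanger relation is symmetric: y₁/y₂ = ½[√(1 + 8Fr₂²) − 1] = ½[√1.537 − 1] = 0.120.
y₁ = 0.120 × 9.43 = 1.13 m.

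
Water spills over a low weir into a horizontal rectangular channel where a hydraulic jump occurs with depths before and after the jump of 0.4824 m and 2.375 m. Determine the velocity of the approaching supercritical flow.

For a rectangular channel the momentum equation gives q² = ½·g·y₁·y₂·(y₁ + y₂) = ½×9.81×0.4824×2.375×2.857 = 16.06.
q = √16.06 = 4.007 m²/s.
V₁ = q/y₁ = 4.007/0.4824 = 8.307 m/s.

V₁ = 8.307 m/s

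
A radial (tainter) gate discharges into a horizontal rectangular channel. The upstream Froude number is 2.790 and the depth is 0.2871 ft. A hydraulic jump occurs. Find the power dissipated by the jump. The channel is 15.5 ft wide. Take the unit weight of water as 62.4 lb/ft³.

Fr₁ = 2.790 (given).
From the momentum equation for a rectangular channel, y₂/y₁ = ½[√(1 + 8Fr₁²) − 1] = ½[√63.273 − 1] = 3.477.
y₂ = 3.477 × 0.2871 = 0.9983 ft.
Head loss: ΔE = (y₂ − y₁)³/(4y₁y₂) = (0.9983 − 0.2871)³/(4×0.2871×0.9983) = 0.3597/1.146 = 0.3138 ft.
V₁ = Fr₁·√(g·y₁) = 2.790×√(32.2×0.2871) = 8.483 ft/s; q = V₁·y₁ = 2.435 ft²/s. Q = q·b = 2.435 × 15.5 = 37.75 cfs. P = γ·Q·ΔE/550 = 62.4 × 37.75 × 0.3138 / 550 = 1.344 hp.

P = 1.344 hp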